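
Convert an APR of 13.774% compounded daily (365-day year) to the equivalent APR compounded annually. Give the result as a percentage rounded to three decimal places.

EAR = (1 + 0.13774/365)^365 − 1 = 0.147647.
Compounded annually, the equivalent nominal rate is the EAR itself: 14.765%.

14.765%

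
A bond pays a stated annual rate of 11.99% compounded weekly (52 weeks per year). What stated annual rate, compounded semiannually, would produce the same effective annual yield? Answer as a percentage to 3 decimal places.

EAR = (1 + 0.1199/52)^52 − 1 = 0.127229.
Solve (1 + r/2)^2 = 1.127229: r/2 = 1.127229^(1/2) − 1 = 0.061710, so r = 0.123420 = 12.342%.

12.342%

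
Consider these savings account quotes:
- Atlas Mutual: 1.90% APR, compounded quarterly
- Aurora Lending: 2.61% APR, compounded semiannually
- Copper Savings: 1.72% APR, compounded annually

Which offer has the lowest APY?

Atlas Mutual: (1 + 0.0190/4)^4 − 1 = 1.914%
Aurora Lending: (1 + 0.0261/2)^2 − 1 = 2.627%
Copper Savings: compounded annually, EAR = 1.720%
The lowest effective annual rate is Copper Savings at 1.720%.

Copper Savings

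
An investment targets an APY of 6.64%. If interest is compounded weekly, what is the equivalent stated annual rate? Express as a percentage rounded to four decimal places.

6.4328%

(1 + r/52)^52 − 1 = 0.0664, so 1 + r/52 = 1.0664^(1/52).
r/52 = 0.001237, so r = 0.064328 = 6.4328%.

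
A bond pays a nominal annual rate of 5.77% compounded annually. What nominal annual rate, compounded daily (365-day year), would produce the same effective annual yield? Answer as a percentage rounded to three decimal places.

Compounded annually, EAR = nominal = 0.057700.
Solve (1 + r/365)^365 = 1.057700: r/365 = 1.057700^(1/365) − 1 = 0.000154, so r = 0.056101 = 5.610%.

5.610%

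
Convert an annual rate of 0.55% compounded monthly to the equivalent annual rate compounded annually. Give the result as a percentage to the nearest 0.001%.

0.551%

EAR = (1 + 0.0055/12)^12 − 1 = 0.005514.
Compounded annually, the equivalent nominal rate is the EAR itself: 0.551%.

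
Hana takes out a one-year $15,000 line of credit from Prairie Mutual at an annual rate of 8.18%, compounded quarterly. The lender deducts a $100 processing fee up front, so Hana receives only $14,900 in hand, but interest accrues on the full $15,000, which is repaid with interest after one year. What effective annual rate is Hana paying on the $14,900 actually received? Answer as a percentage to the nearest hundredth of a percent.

9.16%

Amount owed after one year: 15,000 × (1 + 0.0818/4)^4 = 15,000 × 1.084344 = $16,265.15.
Effective rate on net proceeds: 16,265.15 / 14,900 − 1 = 0.091621 = 9.16%.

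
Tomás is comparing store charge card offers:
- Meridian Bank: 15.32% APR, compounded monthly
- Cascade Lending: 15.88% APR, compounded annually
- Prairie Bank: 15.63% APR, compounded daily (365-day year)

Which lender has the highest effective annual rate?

Prairie Bank

Meridian Bank: (1 + 0.1532/12)^12 − 1 = 16.443%
Cascade Lending: compounded annually, EAR = 15.880%
Prairie Bank: (1 + 0.1563/365)^365 − 1 = 16.914%
The highest effective annual rate is Prairie Bank at 16.914%.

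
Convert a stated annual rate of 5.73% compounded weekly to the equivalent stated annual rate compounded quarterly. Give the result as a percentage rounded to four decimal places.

5.7680%

EAR = (1 + 0.0573/52)^52 − 1 = 0.058940.
Solve (1 + r/4)^4 = 1.058940: r/4 = 1.058940^(1/4) − 1 = 0.014420, so r = 0.057680 = 5.7680%.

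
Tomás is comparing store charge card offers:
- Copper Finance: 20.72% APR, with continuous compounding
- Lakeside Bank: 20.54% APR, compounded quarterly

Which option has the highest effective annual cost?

Copper Finance

Copper Finance: e^0.2072 − 1 = 23.023%
Lakeside Bank: (1 + 0.2054/4)^4 − 1 = 22.177%
The highest effective annual rate is Copper Finance at 23.023%.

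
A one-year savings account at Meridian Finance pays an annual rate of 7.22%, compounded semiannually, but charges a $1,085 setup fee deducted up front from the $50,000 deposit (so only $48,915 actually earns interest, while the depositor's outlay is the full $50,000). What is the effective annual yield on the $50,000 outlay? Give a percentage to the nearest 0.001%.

Value after one year: 48,915 × (1 + 0.0722/2)^2 = 48,915 × 1.073503 = $52,510.41.
Effective yield on the $50,000 outlay: 52,510.41 / 50,000 − 1 = 0.050208 = 5.021%.

5.021%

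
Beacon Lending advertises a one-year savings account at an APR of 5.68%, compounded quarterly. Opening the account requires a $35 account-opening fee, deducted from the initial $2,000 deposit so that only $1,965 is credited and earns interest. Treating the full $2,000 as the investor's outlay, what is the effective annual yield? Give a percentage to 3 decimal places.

Value after one year: 1,965 × (1 + 0.0568/4)^4 = 1,965 × 1.058021 = $2,079.01.
Effective yield on the $2,000 outlay: 2,079.01 / 2,000 − 1 = 0.039506 = 3.951%.

3.951%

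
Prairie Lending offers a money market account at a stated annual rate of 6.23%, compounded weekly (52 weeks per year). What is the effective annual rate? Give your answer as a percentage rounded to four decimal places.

6.4242%

EAR = (1 + 0.0623/52)^52 − 1.
= (1 + 0.001198)^52 − 1 = 1.064242 − 1 = 6.4242%.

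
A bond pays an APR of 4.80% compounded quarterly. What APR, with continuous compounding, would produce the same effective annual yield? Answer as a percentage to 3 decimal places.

4.771%

EAR = (1 + 0.0480/4)^4 − 1 = 0.048871.
Equivalent continuous rate: r = ln(1 + 0.048871) = 0.047714 = 4.771%.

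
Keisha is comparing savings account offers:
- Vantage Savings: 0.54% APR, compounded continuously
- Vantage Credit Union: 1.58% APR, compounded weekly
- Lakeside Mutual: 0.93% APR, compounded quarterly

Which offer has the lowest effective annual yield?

Vantage Savings: e^0.0054 − 1 = 0.541%
Vantage Credit Union: (1 + 0.0158/52)^52 − 1 = 1.592%
Lakeside Mutual: (1 + 0.0093/4)^4 − 1 = 0.933%
The lowest effective annual rate is Vantage Savings at 0.541%.

Vantage Savings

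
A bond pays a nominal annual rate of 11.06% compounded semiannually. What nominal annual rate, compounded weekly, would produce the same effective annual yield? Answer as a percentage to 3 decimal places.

EAR = (1 + 0.1106/2)^2 − 1 = 0.113658.
Solve (1 + r/52)^52 = 1.113658: r/52 = 1.113658^(1/52) − 1 = 0.002072, so r = 0.107762 = 10.776%.

10.776%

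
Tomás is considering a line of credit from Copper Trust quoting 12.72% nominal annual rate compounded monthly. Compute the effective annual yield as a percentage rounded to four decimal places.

13.4884%

EAR = (1 + 0.1272/12)^12 − 1.
= (1 + 0.010600)^12 − 1 = 1.134884 − 1 = 13.4884%.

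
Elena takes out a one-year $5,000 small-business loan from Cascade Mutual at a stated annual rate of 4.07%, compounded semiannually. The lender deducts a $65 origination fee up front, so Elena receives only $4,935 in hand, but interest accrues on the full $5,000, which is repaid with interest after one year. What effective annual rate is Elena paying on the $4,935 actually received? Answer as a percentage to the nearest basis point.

5.48%

Amount owed after one year: 5,000 × (1 + 0.0407/2)^2 = 5,000 × 1.041114 = $5,205.57.
Effective rate on net proceeds: 5,205.57 / 4,935 − 1 = 0.054827 = 5.48%.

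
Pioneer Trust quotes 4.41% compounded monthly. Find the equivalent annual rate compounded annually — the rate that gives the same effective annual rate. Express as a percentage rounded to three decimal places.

EAR = (1 + 0.0441/12)^12 − 1 = 0.045002.
Compounded annually, the equivalent nominal rate is the EAR itself: 4.500%.

4.500%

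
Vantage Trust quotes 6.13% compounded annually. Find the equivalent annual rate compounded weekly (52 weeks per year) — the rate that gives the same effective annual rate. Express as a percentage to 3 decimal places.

Compounded annually, EAR = nominal = 0.061300.
Solve (1 + r/52)^52 = 1.061300: r/52 = 1.061300^(1/52) − 1 = 0.001145, so r = 0.059529 = 5.953%.

5.953%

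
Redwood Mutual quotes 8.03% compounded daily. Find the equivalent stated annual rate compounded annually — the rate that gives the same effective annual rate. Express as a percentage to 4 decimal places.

EAR = (1 + 0.0803/365)^365 − 1 = 0.083603.
Compounded annually, the equivalent nominal rate is the EAR itself: 8.3603%.

8.3603%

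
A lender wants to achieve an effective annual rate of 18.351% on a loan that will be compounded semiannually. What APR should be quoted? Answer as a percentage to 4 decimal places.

17.5785%

(1 + r/2)^2 − 1 = 0.18351, so 1 + r/2 = 1.18351^(1/2).
r/2 = 0.087892, so r = 0.175785 = 17.5785%.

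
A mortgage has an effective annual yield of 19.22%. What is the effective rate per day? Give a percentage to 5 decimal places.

The per-day rate i satisfies (1 + i)^365 = 1 + 0.1922.
i = 1.1922^(1/365) − 1 = 0.0004818 = 0.04818%.

0.04818%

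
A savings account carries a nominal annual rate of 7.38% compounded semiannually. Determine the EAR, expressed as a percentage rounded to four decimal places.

EAR = (1 + 0.0738/2)^2 − 1.
= 1.075162 − 1 = 7.5162%.

7.5162%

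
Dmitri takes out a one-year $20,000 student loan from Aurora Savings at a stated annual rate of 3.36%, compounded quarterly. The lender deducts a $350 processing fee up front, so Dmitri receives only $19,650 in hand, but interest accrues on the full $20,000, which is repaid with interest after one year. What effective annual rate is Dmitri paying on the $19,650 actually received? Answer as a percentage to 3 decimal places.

5.244%

Amount owed after one year: 20,000 × (1 + 0.0336/4)^4 = 20,000 × 1.034026 = $20,680.51.
Effective rate on net proceeds: 20,680.51 / 19,650 − 1 = 0.052443 = 5.244%.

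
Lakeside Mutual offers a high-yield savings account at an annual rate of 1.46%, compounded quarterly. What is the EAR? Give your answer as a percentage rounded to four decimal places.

EAR = (1 + 0.0146/4)^4 − 1.
= 1.014680 − 1 = 1.4680%.

1.4680%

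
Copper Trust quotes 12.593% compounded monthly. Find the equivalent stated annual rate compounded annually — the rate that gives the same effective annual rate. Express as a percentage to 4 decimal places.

13.3459%

EAR = (1 + 0.12593/12)^12 − 1 = 0.133459.
Compounded annually, the equivalent nominal rate is the EAR itself: 13.3459%.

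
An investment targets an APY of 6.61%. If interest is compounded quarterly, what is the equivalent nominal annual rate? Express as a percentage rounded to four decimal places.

6.4522%

(1 + r/4)^4 − 1 = 0.0661, so 1 + r/4 = 1.0661^(1/4).
r/4 = 0.016130, so r = 0.064522 = 6.4522%.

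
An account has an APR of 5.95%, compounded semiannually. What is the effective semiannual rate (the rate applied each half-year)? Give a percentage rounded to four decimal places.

2.9750%

With a nominal annual rate compounded semiannually, the periodic rate is the nominal rate divided by 2.
i = 0.0595 / 2 = 0.0297500 = 2.9750%.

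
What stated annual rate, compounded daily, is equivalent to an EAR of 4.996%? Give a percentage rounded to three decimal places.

(1 + r/365)^365 − 1 = 0.04996, so 1 + r/365 = 1.04996^(1/365).
r/365 = 0.000134, so r = 0.048755 = 4.876%.

4.876%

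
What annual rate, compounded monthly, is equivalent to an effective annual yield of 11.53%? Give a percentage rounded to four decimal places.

10.9621%

(1 + r/12)^12 − 1 = 0.1153, so 1 + r/12 = 1.1153^(1/12).
r/12 = 0.009135, so r = 0.109621 = 10.9621%.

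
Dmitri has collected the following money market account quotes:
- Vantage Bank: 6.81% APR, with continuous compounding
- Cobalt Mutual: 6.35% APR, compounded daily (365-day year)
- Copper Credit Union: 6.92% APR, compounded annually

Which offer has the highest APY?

Vantage Bank: e^0.0681 − 1 = 7.047%
Cobalt Mutual: (1 + 0.0635/365)^365 − 1 = 6.555%
Copper Credit Union: compounded annually, EAR = 6.920%
The highest effective annual rate is Vantage Bank at 7.047%.

Vantage Bank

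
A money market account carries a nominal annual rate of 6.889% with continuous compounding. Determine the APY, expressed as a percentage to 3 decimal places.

With continuous compounding, EAR = e^0.06889 − 1.
e^0.06889 = 1.071318, so EAR = 0.071318 = 7.132%.

7.132%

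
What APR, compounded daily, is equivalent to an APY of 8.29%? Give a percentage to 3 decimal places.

(1 + r/365)^365 − 1 = 0.0829, so 1 + r/365 = 1.0829^(1/365).
r/365 = 0.000218, so r = 0.079651 = 7.965%.

7.965%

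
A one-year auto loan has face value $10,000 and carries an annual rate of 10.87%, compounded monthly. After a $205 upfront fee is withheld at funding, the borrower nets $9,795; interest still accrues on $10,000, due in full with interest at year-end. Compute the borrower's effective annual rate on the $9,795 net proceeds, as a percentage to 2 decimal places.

13.76%

Amount owed after one year: 10,000 × (1 + 0.1087/12)^12 = 10,000 × 1.114282 = $11,142.82.
Effective rate on net proceeds: 11,142.82 / 9,795 − 1 = 0.137603 = 13.76%.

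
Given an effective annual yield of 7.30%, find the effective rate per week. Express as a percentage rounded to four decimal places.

0.1356%

The per-week rate i satisfies (1 + i)^52 = 1 + 0.0730.
i = 1.0730^(1/52) − 1 = 0.0013559 = 0.1356%.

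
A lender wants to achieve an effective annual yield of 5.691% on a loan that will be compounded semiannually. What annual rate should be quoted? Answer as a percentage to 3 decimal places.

(1 + r/2)^2 − 1 = 0.05691, so 1 + r/2 = 1.05691^(1/2).
r/2 = 0.028061, so r = 0.056123 = 5.612%.

5.612%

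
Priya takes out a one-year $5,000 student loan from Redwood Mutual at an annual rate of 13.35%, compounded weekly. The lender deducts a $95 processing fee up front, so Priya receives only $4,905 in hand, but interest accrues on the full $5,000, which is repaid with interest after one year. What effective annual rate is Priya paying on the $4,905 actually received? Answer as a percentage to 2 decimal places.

Amount owed after one year: 5,000 × (1 + 0.1335/52)^52 = 5,000 × 1.142626 = $5,713.13.
Effective rate on net proceeds: 5,713.13 / 4,905 − 1 = 0.164756 = 16.48%.

16.48%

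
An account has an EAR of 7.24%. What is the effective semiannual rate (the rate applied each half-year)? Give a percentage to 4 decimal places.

3.5567%

The per-half-year rate i satisfies (1 + i)^2 = 1 + 0.0724.
i = 1.0724^(1/2) − 1 = 0.0355675 = 3.5567%.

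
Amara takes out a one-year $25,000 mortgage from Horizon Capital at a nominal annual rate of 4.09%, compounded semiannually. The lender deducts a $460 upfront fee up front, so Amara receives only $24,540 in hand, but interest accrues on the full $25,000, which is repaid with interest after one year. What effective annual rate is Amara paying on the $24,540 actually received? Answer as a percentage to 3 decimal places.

6.084%

Amount owed after one year: 25,000 × (1 + 0.0409/2)^2 = 25,000 × 1.041318 = $26,032.96.
Effective rate on net proceeds: 26,032.96 / 24,540 − 1 = 0.060838 = 6.084%.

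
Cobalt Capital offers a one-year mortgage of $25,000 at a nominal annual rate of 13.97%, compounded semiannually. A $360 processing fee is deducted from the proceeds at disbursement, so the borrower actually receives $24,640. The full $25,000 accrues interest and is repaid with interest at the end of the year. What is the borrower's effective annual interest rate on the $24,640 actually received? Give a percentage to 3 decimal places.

16.130%

Amount owed after one year: 25,000 × (1 + 0.1397/2)^2 = 25,000 × 1.144579 = $28,614.48.
Effective rate on net proceeds: 28,614.48 / 24,640 − 1 = 0.161302 = 16.130%.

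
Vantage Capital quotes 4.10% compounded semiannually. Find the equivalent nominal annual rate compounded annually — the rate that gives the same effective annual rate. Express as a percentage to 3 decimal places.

4.142%

EAR = (1 + 0.0410/2)^2 − 1 = 0.041420.
Compounded annually, the equivalent nominal rate is the EAR itself: 4.142%.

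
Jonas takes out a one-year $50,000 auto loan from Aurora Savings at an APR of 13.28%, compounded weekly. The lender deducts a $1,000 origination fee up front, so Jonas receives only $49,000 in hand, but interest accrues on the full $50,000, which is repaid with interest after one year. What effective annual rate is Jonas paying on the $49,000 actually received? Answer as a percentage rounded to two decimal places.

Amount owed after one year: 50,000 × (1 + 0.1328/52)^52 = 50,000 × 1.141828 = $57,091.41.
Effective rate on net proceeds: 57,091.41 / 49,000 − 1 = 0.165131 = 16.51%.

16.51%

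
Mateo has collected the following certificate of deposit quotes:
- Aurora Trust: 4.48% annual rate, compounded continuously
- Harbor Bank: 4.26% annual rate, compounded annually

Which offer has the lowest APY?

Harbor Bank

Aurora Trust: e^0.0448 − 1 = 4.582%
Harbor Bank: compounded annually, EAR = 4.260%
The lowest effective annual rate is Harbor Bank at 4.260%.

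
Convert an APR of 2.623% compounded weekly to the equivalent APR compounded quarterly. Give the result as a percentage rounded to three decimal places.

2.631%

EAR = (1 + 0.02623/52)^52 − 1 = 0.026570.
Solve (1 + r/4)^4 = 1.026570: r/4 = 1.026570^(1/4) − 1 = 0.006577, so r = 0.026310 = 2.631%.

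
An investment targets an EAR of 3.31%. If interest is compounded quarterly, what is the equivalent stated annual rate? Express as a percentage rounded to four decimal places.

3.2697%

(1 + r/4)^4 − 1 = 0.0331, so 1 + r/4 = 1.0331^(1/4).
r/4 = 0.008174, so r = 0.032697 = 3.2697%.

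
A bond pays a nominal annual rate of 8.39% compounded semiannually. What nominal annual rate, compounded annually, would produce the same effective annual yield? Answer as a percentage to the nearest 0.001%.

8.566%

EAR = (1 + 0.0839/2)^2 − 1 = 0.085660.
Compounded annually, the equivalent nominal rate is the EAR itself: 8.566%.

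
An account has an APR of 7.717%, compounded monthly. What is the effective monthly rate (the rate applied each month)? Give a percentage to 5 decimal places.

With a nominal annual rate compounded monthly, the periodic rate is the nominal rate divided by 12.
i = 0.07717 / 12 = 0.0064308 = 0.64308%.

0.64308%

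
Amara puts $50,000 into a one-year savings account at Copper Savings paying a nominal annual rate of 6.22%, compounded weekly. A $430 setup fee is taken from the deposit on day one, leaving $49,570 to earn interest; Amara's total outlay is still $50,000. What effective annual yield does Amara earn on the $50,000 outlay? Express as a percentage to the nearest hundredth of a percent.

Value after one year: 49,570 × (1 + 0.0622/52)^52 = 49,570 × 1.064136 = $52,749.20.
Effective yield on the $50,000 outlay: 52,749.20 / 50,000 − 1 = 0.054984 = 5.50%.

5.50%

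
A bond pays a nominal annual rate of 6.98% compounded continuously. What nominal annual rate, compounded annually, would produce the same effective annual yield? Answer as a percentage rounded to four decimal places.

7.2294%

EAR under continuous compounding: e^0.0698 − 1 = 0.072294.
Compounded annually, the equivalent nominal rate is the EAR itself: 7.2294%.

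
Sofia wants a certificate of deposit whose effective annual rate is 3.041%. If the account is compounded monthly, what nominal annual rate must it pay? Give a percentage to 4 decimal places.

2.9994%

(1 + r/12)^12 − 1 = 0.03041, so 1 + r/12 = 1.03041^(1/12).
r/12 = 0.002500, so r = 0.029994 = 2.9994%.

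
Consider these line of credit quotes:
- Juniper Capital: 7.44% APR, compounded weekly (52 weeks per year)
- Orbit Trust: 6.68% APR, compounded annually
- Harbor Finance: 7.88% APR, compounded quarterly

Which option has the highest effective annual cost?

Harbor Finance

Juniper Capital: (1 + 0.0744/52)^52 − 1 = 7.718%
Orbit Trust: compounded annually, EAR = 6.680%
Harbor Finance: (1 + 0.0788/4)^4 − 1 = 8.116%
The highest effective annual rate is Harbor Finance at 8.116%.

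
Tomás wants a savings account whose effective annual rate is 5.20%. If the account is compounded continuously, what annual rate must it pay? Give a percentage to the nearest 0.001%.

5.069%

Continuous: nominal r satisfies e^r − 1 = 0.0520.
r = ln(1 + 0.0520) = ln(1.0520) = 0.050693 = 5.069%.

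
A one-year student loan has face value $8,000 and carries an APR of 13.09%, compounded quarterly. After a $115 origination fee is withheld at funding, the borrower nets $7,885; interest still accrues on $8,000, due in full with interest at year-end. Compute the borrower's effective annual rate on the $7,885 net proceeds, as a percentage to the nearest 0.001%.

15.406%

Amount owed after one year: 8,000 × (1 + 0.1309/4)^4 = 8,000 × 1.137467 = $9,099.74.
Effective rate on net proceeds: 9,099.74 / 7,885 − 1 = 0.154056 = 15.406%.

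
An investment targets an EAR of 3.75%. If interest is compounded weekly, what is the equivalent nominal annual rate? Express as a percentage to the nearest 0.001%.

3.683%

(1 + r/52)^52 − 1 = 0.0375, so 1 + r/52 = 1.0375^(1/52).
r/52 = 0.000708, so r = 0.036827 = 3.683%.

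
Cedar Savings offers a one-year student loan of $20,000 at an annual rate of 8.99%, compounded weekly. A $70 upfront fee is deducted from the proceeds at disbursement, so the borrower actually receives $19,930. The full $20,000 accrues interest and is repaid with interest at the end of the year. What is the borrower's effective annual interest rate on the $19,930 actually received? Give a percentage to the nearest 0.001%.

Amount owed after one year: 20,000 × (1 + 0.0899/52)^52 = 20,000 × 1.093980 = $21,879.60.
Effective rate on net proceeds: 21,879.60 / 19,930 − 1 = 0.097822 = 9.782%.

9.782%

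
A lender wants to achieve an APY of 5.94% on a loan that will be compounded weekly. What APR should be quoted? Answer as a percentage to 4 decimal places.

5.7735%

(1 + r/52)^52 − 1 = 0.0594, so 1 + r/52 = 1.0594^(1/52).
r/52 = 0.001110, so r = 0.057735 = 5.7735%.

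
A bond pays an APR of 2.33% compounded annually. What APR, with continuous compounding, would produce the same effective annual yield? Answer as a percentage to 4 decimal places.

2.3033%

Compounded annually, EAR = nominal = 0.023300.
Equivalent continuous rate: r = ln(1 + 0.023300) = 0.023033 = 2.3033%.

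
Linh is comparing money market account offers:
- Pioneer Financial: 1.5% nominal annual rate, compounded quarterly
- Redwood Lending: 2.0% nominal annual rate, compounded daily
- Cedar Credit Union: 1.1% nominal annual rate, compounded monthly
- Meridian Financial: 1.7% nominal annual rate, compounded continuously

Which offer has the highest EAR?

Redwood Lending

Pioneer Financial: (1 + 0.015/4)^4 − 1 = 1.508%
Redwood Lending: (1 + 0.020/365)^365 − 1 = 2.020%
Cedar Credit Union: (1 + 0.011/12)^12 − 1 = 1.106%
Meridian Financial: e^0.017 − 1 = 1.715%
The highest effective annual rate is Redwood Lending at 2.020%.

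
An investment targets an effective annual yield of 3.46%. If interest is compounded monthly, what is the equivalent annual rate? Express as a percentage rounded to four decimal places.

(1 + r/12)^12 − 1 = 0.0346, so 1 + r/12 = 1.0346^(1/12).
r/12 = 0.002839, so r = 0.034063 = 3.4063%.

3.4063%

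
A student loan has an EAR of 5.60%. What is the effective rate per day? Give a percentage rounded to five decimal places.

0.01493%

The per-day rate i satisfies (1 + i)^365 = 1 + 0.0560.
i = 1.0560^(1/365) − 1 = 0.0001493 = 0.01493%.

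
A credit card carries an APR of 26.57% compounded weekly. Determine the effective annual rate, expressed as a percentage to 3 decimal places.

30.346%

EAR = (1 + 0.2657/52)^52 − 1.
= (1 + 0.005110)^52 − 1 = 1.303462 − 1 = 30.346%.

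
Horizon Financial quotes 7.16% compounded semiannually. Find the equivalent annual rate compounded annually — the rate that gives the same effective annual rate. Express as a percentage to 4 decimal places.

EAR = (1 + 0.0716/2)^2 − 1 = 0.072882.
Compounded annually, the equivalent nominal rate is the EAR itself: 7.2882%.

7.2882%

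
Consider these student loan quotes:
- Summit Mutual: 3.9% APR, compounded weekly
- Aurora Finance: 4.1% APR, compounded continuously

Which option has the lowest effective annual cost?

Summit Mutual

Summit Mutual: (1 + 0.039/52)^52 − 1 = 3.976%
Aurora Finance: e^0.041 − 1 = 4.185%
The lowest effective annual rate is Summit Mutual at 3.976%.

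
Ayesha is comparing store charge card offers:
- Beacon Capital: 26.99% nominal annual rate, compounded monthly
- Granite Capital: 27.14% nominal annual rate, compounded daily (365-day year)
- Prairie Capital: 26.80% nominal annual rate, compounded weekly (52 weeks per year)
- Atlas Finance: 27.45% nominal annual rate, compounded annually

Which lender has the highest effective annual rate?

Beacon Capital: (1 + 0.2699/12)^12 − 1 = 30.592%
Granite Capital: (1 + 0.2714/365)^365 − 1 = 31.167%
Prairie Capital: (1 + 0.2680/52)^52 − 1 = 30.645%
Atlas Finance: compounded annually, EAR = 27.450%
The highest effective annual rate is Granite Capital at 31.167%.

Granite Capital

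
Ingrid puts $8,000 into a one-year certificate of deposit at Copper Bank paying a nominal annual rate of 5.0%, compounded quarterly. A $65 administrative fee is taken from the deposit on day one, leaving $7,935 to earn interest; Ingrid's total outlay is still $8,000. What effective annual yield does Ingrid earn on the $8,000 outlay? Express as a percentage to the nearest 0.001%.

Value after one year: 7,935 × (1 + 0.050/4)^4 = 7,935 × 1.050945 = $8,339.25.
Effective yield on the $8,000 outlay: 8,339.25 / 8,000 − 1 = 0.042406 = 4.241%.

4.241%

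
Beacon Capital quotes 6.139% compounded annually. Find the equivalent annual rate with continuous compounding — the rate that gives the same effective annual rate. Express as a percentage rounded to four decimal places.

5.9579%

Compounded annually, EAR = nominal = 0.061390.
Equivalent continuous rate: r = ln(1 + 0.061390) = 0.059579 = 5.9579%.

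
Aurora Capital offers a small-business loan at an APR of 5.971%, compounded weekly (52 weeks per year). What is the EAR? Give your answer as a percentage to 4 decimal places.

EAR = (1 + 0.05971/52)^52 − 1.
= (1 + 0.001148)^52 − 1 = 1.061492 − 1 = 6.1492%.

6.1492%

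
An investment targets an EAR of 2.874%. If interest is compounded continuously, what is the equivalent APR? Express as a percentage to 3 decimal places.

Continuous: nominal r satisfies e^r − 1 = 0.02874.
r = ln(1 + 0.02874) = ln(1.02874) = 0.028335 = 2.833%.

2.833%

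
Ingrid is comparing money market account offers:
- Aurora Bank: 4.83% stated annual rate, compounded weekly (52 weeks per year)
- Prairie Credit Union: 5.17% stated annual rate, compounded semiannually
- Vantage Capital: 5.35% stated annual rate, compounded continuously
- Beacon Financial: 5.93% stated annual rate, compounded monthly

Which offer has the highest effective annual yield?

Beacon Financial

Aurora Bank: (1 + 0.0483/52)^52 − 1 = 4.946%
Prairie Credit Union: (1 + 0.0517/2)^2 − 1 = 5.237%
Vantage Capital: e^0.0535 − 1 = 5.496%
Beacon Financial: (1 + 0.0593/12)^12 − 1 = 6.094%
The highest effective annual rate is Beacon Financial at 6.094%.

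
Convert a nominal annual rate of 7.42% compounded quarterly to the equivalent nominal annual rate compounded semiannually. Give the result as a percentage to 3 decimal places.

7.489%

EAR = (1 + 0.0742/4)^4 − 1 = 0.076290.
Solve (1 + r/2)^2 = 1.076290: r/2 = 1.076290^(1/2) − 1 = 0.037444, so r = 0.074888 = 7.489%.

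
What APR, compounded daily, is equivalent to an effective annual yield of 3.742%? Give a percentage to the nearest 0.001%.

3.674%

(1 + r/365)^365 − 1 = 0.03742, so 1 + r/365 = 1.03742^(1/365).
r/365 = 0.000101, so r = 0.036739 = 3.674%.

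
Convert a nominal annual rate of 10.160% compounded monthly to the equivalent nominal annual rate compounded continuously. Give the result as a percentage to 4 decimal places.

10.1172%

EAR = (1 + 0.10160/12)^12 − 1 = 0.106467.
Equivalent continuous rate: r = ln(1 + 0.106467) = 0.101172 = 10.1172%.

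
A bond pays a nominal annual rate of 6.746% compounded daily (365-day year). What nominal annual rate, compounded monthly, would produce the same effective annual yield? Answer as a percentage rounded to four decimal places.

6.7644%

EAR = (1 + 0.06746/365)^365 − 1 = 0.069781.
Solve (1 + r/12)^12 = 1.069781: r/12 = 1.069781^(1/12) − 1 = 0.005637, so r = 0.067644 = 6.7644%.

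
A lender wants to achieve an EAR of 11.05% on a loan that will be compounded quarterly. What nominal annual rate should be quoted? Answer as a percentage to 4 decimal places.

(1 + r/4)^4 − 1 = 0.1105, so 1 + r/4 = 1.1105^(1/4).
r/4 = 0.026549, so r = 0.106196 = 10.6196%.

10.6196%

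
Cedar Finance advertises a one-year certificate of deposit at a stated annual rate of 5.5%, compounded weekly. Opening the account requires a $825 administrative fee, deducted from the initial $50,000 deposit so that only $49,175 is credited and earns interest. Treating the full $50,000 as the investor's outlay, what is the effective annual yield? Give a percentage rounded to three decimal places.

Value after one year: 49,175 × (1 + 0.055/52)^52 = 49,175 × 1.056510 = $51,953.87.
Effective yield on the $50,000 outlay: 51,953.87 / 50,000 − 1 = 0.039077 = 3.908%.

3.908%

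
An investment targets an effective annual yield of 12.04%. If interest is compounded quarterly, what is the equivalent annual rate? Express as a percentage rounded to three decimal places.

(1 + r/4)^4 − 1 = 0.1204, so 1 + r/4 = 1.1204^(1/4).
r/4 = 0.028829, so r = 0.115317 = 11.532%.

11.532%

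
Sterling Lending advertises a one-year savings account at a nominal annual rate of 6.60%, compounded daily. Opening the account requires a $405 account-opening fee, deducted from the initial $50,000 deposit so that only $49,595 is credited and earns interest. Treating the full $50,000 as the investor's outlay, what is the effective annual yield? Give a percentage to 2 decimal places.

Value after one year: 49,595 × (1 + 0.0660/365)^365 = 49,595 × 1.068220 = $52,978.39.
Effective yield on the $50,000 outlay: 52,978.39 / 50,000 − 1 = 0.059568 = 5.96%.

5.96%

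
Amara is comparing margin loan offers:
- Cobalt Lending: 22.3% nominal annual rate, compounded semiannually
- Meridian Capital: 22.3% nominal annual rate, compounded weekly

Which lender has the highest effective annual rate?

Cobalt Lending: (1 + 0.223/2)^2 − 1 = 23.543%
Meridian Capital: (1 + 0.223/52)^52 − 1 = 24.922%
The highest effective annual rate is Meridian Capital at 24.922%.

Meridian Capital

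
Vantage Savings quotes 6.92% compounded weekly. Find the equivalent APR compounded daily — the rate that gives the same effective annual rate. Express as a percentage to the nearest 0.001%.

EAR = (1 + 0.0692/52)^52 − 1 = 0.071601.
Solve (1 + r/365)^365 = 1.071601: r/365 = 1.071601^(1/365) − 1 = 0.000189, so r = 0.069161 = 6.916%.

6.916%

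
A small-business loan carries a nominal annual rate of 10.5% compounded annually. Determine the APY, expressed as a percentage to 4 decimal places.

Annual compounding means the effective rate equals the nominal rate: 10.5000%.

10.5000%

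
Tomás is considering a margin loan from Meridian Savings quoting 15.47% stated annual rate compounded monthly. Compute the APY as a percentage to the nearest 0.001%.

16.615%

EAR = (1 + 0.1547/12)^12 − 1.
= 1.166154 − 1 = 16.615%.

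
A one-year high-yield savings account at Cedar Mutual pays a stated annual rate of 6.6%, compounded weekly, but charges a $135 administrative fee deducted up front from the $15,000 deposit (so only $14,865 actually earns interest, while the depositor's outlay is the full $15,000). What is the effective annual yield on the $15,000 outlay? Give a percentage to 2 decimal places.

Value after one year: 14,865 × (1 + 0.066/52)^52 = 14,865 × 1.068182 = $15,878.53.
Effective yield on the $15,000 outlay: 15,878.53 / 15,000 − 1 = 0.058568 = 5.86%.

5.86%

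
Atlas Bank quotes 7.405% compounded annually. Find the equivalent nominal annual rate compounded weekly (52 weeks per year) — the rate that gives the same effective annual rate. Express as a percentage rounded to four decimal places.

7.1486%

Compounded annually, EAR = nominal = 0.074050.
Solve (1 + r/52)^52 = 1.074050: r/52 = 1.074050^(1/52) − 1 = 0.001375, so r = 0.071486 = 7.1486%.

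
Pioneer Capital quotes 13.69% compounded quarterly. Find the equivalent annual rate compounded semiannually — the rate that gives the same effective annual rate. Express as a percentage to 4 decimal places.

13.9243%

EAR = (1 + 0.1369/4)^4 − 1 = 0.144090.
Solve (1 + r/2)^2 = 1.144090: r/2 = 1.144090^(1/2) − 1 = 0.069621, so r = 0.139243 = 13.9243%.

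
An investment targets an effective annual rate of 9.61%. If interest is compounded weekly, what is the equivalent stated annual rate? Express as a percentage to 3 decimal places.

9.184%

(1 + r/52)^52 − 1 = 0.0961, so 1 + r/52 = 1.0961^(1/52).
r/52 = 0.001766, so r = 0.091839 = 9.184%.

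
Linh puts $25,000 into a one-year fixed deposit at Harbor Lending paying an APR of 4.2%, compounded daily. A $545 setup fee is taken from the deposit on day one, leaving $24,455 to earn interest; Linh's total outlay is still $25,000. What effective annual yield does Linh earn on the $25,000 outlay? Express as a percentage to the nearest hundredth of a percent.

2.02%

Value after one year: 24,455 × (1 + 0.042/365)^365 = 24,455 × 1.042892 = $25,503.92.
Effective yield on the $25,000 outlay: 25,503.92 / 25,000 − 1 = 0.020157 = 2.02%.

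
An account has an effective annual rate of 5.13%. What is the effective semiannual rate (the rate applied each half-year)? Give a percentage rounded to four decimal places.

The per-half-year rate i satisfies (1 + i)^2 = 1 + 0.0513.
i = 1.0513^(1/2) − 1 = 0.0253292 = 2.5329%.

2.5329%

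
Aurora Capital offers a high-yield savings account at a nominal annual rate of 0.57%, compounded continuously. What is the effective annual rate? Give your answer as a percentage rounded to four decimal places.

0.5716%

With continuous compounding, EAR = e^0.0057 − 1.
e^0.0057 = 1.005716, so EAR = 0.005716 = 0.5716%.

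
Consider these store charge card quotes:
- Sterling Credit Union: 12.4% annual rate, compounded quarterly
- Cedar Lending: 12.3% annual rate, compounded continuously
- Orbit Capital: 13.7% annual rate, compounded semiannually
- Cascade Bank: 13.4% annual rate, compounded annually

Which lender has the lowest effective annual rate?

Sterling Credit Union

Sterling Credit Union: (1 + 0.124/4)^4 − 1 = 12.989%
Cedar Lending: e^0.123 − 1 = 13.088%
Orbit Capital: (1 + 0.137/2)^2 − 1 = 14.169%
Cascade Bank: compounded annually, EAR = 13.400%
The lowest effective annual rate is Sterling Credit Union at 12.989%.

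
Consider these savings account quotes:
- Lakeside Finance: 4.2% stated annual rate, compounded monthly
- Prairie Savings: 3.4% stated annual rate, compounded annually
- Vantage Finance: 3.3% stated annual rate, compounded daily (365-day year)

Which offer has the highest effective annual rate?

Lakeside Finance

Lakeside Finance: (1 + 0.042/12)^12 − 1 = 4.282%
Prairie Savings: compounded annually, EAR = 3.400%
Vantage Finance: (1 + 0.033/365)^365 − 1 = 3.355%
The highest effective annual rate is Lakeside Finance at 4.282%.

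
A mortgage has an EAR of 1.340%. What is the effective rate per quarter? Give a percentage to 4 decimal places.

0.3333%

The per-quarter rate i satisfies (1 + i)^4 = 1 + 0.01340.
i = 1.01340^(1/4) − 1 = 0.0033333 = 0.3333%.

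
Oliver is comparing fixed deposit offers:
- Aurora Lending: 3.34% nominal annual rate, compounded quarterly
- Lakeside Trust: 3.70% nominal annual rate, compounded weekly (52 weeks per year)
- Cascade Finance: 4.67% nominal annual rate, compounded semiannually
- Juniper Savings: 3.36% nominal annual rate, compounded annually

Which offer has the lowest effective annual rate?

Juniper Savings

Aurora Lending: (1 + 0.0334/4)^4 − 1 = 3.382%
Lakeside Trust: (1 + 0.0370/52)^52 − 1 = 3.768%
Cascade Finance: (1 + 0.0467/2)^2 − 1 = 4.725%
Juniper Savings: compounded annually, EAR = 3.360%
The lowest effective annual rate is Juniper Savings at 3.360%.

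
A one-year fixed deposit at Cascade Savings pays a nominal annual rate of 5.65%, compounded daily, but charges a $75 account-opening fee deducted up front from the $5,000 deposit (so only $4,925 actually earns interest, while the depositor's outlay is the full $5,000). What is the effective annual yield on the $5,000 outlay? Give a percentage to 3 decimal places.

Value after one year: 4,925 × (1 + 0.0565/365)^365 = 4,925 × 1.058122 = $5,211.25.
Effective yield on the $5,000 outlay: 5,211.25 / 5,000 − 1 = 0.042250 = 4.225%.

4.225%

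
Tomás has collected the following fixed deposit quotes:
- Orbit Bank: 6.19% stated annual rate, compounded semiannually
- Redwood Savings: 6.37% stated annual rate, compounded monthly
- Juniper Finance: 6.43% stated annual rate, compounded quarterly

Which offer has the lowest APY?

Orbit Bank: (1 + 0.0619/2)^2 − 1 = 6.286%
Redwood Savings: (1 + 0.0637/12)^12 − 1 = 6.559%
Juniper Finance: (1 + 0.0643/4)^4 − 1 = 6.587%
The lowest effective annual rate is Orbit Bank at 6.286%.

Orbit Bank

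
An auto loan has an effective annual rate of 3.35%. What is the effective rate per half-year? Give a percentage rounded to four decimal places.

1.6612%

The per-half-year rate i satisfies (1 + i)^2 = 1 + 0.0335.
i = 1.0335^(1/2) − 1 = 0.0166120 = 1.6612%.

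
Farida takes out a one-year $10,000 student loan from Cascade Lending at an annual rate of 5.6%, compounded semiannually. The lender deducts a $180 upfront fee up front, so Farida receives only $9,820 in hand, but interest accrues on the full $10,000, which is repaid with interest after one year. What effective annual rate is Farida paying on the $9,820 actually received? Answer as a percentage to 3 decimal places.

Amount owed after one year: 10,000 × (1 + 0.056/2)^2 = 10,000 × 1.056784 = $10,567.84.
Effective rate on net proceeds: 10,567.84 / 9,820 − 1 = 0.076155 = 7.615%.

7.615%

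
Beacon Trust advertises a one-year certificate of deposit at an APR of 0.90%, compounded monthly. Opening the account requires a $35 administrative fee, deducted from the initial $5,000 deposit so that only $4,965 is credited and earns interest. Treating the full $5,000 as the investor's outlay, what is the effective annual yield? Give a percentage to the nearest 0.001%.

Value after one year: 4,965 × (1 + 0.0090/12)^12 = 4,965 × 1.009037 = $5,009.87.
Effective yield on the $5,000 outlay: 5,009.87 / 5,000 − 1 = 0.001974 = 0.197%.

0.197%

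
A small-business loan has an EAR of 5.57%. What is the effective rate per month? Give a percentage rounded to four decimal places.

The per-month rate i satisfies (1 + i)^12 = 1 + 0.0557.
i = 1.0557^(1/12) − 1 = 0.0045272 = 0.4527%.

0.4527%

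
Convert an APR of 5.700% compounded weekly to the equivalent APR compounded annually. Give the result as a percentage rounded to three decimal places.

EAR = (1 + 0.05700/52)^52 − 1 = 0.058623.
Compounded annually, the equivalent nominal rate is the EAR itself: 5.862%.

5.862%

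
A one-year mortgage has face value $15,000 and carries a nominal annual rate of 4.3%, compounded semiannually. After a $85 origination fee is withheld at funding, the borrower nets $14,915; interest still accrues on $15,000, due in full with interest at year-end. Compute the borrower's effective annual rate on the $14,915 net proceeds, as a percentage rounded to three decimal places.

Amount owed after one year: 15,000 × (1 + 0.043/2)^2 = 15,000 × 1.043462 = $15,651.93.
Effective rate on net proceeds: 15,651.93 / 14,915 − 1 = 0.049409 = 4.941%.

4.941%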